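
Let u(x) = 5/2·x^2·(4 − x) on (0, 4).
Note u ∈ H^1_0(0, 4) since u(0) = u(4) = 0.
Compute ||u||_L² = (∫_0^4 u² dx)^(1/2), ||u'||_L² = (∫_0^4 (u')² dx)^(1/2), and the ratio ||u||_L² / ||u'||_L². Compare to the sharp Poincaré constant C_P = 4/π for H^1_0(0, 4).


||u||_L² / ||u'||_L² = 2*sqrt(14)/7 < C_P = 4/π.

u(x) = 5/2·x^2·(4 − x), so u'(x) = 5*x*(8 - 3*x)/2.
u(x) = 5/2·x^2·(4 − x) vanishes at x = 0 and x = 4, so u ∈ H^1_0(0, 4). Differentiate via the product rule and integrate the resulting polynomials term by term.
  ∫_0^4 u² dx = ∫_0^4 (25*x^6/4 - 50*x^5 + 100*x^4) dx. Term by term:
    ∫_0^4 25*x^6/4 dx = 102400/7;  ∫_0^4 -50*x^5 dx = -102400/3;  ∫_0^4 100*x^4 dx = 20480.
  Sum: 102400/7 − 102400/3 + 20480 = 20480/21.
  ∫_0^4 (u')² dx = ∫_0^4 (225*x^4/4 - 300*x^3 + 400*x^2) dx. Term by term:
    ∫_0^4 225*x^4/4 dx = 11520;  ∫_0^4 -300*x^3 dx = -19200;  ∫_0^4 400*x^2 dx = 25600/3.
  Sum: 11520 − 19200 + 25600/3 = 2560/3.
∫_0^4 u² dx = 20480/21, so ||u||_L² = 64*sqrt(105)/21.
∫_0^4 (u')² dx = 2560/3, so ||u'||_L² = 16*sqrt(30)/3.
Ratio ||u||_L² / ||u'||_L² = 2*sqrt(14)/7.
Sharp Poincaré constant on H^1_0(0, 4) is C_P = L/π = 4/π, achieved by sin(π/4·x).
A polynomial bump cannot attain the sharp Poincaré constant (only the first sine eigenfunction does), so the ratio is strictly less than C_P, consistent with ||u||_L² ≤ C_P ||u'||_L².


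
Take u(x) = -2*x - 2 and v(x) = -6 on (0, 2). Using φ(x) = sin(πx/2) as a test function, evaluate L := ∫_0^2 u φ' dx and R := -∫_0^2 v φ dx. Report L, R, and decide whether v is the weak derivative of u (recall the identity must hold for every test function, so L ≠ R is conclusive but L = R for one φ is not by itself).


LHS = 8/π, RHS = 24/π. No, v is not the weak derivative of u.

u(x) = -2*x - 2, classical derivative u'(x) = -2.
φ(x) = sin(πx/2), so φ'(x) = π*cos(π*x/2)/2.
Note φ(0) = φ(2) = 0, so the boundary term u·φ vanishes.
LHS = ∫_0^2 u(x) φ'(x) dx = ∫_0^2 (-π*x*cos(π*x/2) - π*cos(π*x/2)) dx. Term by term:
  ∫_0^2 -π*cos(π*x/2) dx = 0;  ∫_0^2 -π*x*cos(π*x/2) dx = 8/π.
Sum: 0 + 8/π = 8/π.
So LHS = 8/π.
∫_0^2 v(x) φ(x) dx = ∫_0^2 (-6*sin(π*x/2)) dx. Term by term:
  ∫_0^2 -6*sin(π*x/2) dx = -24/π.
So RHS = -∫_0^2 v(x) φ(x) dx = 24/π.
LHS − RHS = -16/π ≠ 0, so the identity fails.
(For a valid weak derivative the identity must hold for EVERY test function, in particular this one. The failure shows v is NOT the weak derivative of u.)
Correct weak derivative would be u'(x) = -2.


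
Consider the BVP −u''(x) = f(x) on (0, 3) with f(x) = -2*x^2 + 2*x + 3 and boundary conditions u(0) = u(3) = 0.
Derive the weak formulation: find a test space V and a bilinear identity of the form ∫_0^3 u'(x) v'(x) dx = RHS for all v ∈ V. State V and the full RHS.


V = H^1_0(0, 3) (so v(0) = v(3) = 0); weak form: ∫_0^3 u'v' dx = ∫_0^3 (-2*x^2 + 2*x + 3) v dx for all v ∈ V.

Multiply both sides by a test function v and integrate from 0 to 3:
  ∫_0^3 −u''(x) v(x) dx = ∫_0^3 f(x) v(x) dx.
Integrate the LHS by parts once:
  ∫_0^3 −u'' v dx = −[u'(x) v(x)]_0^3 + ∫_0^3 u'(x) v'(x) dx.
Thus ∫_0^3 u'(x) v'(x) dx = ∫_0^3 f(x) v(x) dx + [u'(x) v(x)]_0^3.
Choose V so that boundary terms are either known or forced to vanish.
u is Dirichlet: u(0) = u(3) = 0. Let V = H^1_0(0, 3); then v(0) = v(3) = 0, and [u' v]_0^3 = 0.
Weak formulation: find u (satisfying any essential BC) such that ∫_0^3 u'(x) v'(x) dx = ∫_0^3 f v dx for all v ∈ V.
Substituting f(x) = -2*x^2 + 2*x + 3, the right-hand side is ∫_0^3 (-2*x^2 + 2*x + 3) v dx.


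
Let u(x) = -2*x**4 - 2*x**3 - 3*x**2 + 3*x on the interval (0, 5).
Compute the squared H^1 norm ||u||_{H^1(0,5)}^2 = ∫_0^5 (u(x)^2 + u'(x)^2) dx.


||u||_{H^1}^2 = 312866845/126

The H^1 norm (squared) on an interval (0, L) is
  ||u||_{H^1}^2 = ∫_0^L u(x)^2 dx + ∫_0^L u'(x)^2 dx.
Compute u'(x) = -8*x**3 - 6*x**2 - 6*x + 3.
Then u(x)^2 = 4*x**8 + 8*x**7 + 16*x**6 - 3*x**4 - 18*x**3 + 9*x**2 and u'(x)^2 = 64*x**6 + 96*x**5 + 132*x**4 + 24*x**3 - 36*x + 9.
Integrate each monomial from 0 to 5 using ∫_0^5 c·x^n dx = c·5^(n+1)/(n+1):
  ∫_0^5 u(x)^2 dx = ∫_0^5 (4*x^8 + 8*x^7 + 16*x^6 - 3*x^4 - 18*x^3 + 9*x^2) dx. Term by term:
    ∫_0^5 4*x^8 dx = 7812500/9;  ∫_0^5 8*x^7 dx = 390625;  ∫_0^5 16*x^6 dx = 1250000/7;
    ∫_0^5 -3*x^4 dx = -1875;  ∫_0^5 -18*x^3 dx = -5625/2;  ∫_0^5 9*x^2 dx = 375.
  Sum: 7812500/9 + 390625 + 1250000/7 − 1875 − 5625/2 + 375 = 180550375/126.
  ∫_0^5 u'(x)^2 dx = ∫_0^5 (64*x^6 + 96*x^5 + 132*x^4 + 24*x^3 - 36*x + 9) dx. Term by term:
    ∫_0^5 64*x^6 dx = 5000000/7;  ∫_0^5 96*x^5 dx = 250000;  ∫_0^5 132*x^4 dx = 82500;
    ∫_0^5 24*x^3 dx = 3750;  ∫_0^5 -36*x dx = -450;  ∫_0^5 9 dx = 45.
  Sum: 5000000/7 + 250000 + 82500 + 3750 − 450 + 45 = 7350915/7.
Adding: ||u||_{H^1}^2 = 180550375/126 + 7350915/7 = 312866845/126.


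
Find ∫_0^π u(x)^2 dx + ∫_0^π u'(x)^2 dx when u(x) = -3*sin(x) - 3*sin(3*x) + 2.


||u||_{H^1(0,π)}^2 = -32 + 58*π

u'(x) = -3*cos(x) - 9*cos(3*x).
Expand u² and (u')² and integrate term by term on (0, π), using: for integers n ≥ 1, ∫_0^π sin²(nx) dx = ∫_0^π cos²(nx) dx = π/2; for n ≠ n', ∫_0^π sin(nx)sin(n'x) dx = ∫_0^π cos(nx)cos(n'x) dx = 0; and by product-to-sum, ∫_0^π sin(nx)cos(n'x) dx = ½∫_0^π [sin((n+n')x) + sin((n−n')x)] dx, which is 0 when n+n' is even and 2n/(n²−n'²) when n+n' is odd (it need not vanish on (0, π)). For the constant mode: ∫_0^π 1 dx = π, ∫_0^π cos(nx) dx = 0, ∫_0^π sin(nx) dx = (1−(−1)^n)/n.
  u² squared terms: (2)²·∫1 dx = 4·π = 4*π;  (-3)²·∫sin(x)² dx = 9·π/2 = 9*π/2;  (-3)²·∫sin(3x)² dx = 9·π/2 = 9*π/2.
  u² cross terms: 2·(2)·(-3)·∫1·sin(x) dx = -12·(2) = -24;  2·(2)·(-3)·∫1·sin(3x) dx = -12·(2/3) = -8;  2·(-3)·(-3)·∫sin(x)·sin(3x) dx = 18·(0) = 0.
  So ∫_0^π u² dx = 4*π + 9*π/2 + 9*π/2 − 24 − 8 + 0 = -32 + 13*π.
  (u')² squared terms: (-9)²·∫cos(3x)² dx = 81·π/2 = 81*π/2;  (-3)²·∫cos(x)² dx = 9·π/2 = 9*π/2.
  (u')² cross terms: 2·(-9)·(-3)·∫cos(3x)·cos(x) dx = 54·(0) = 0.
  So ∫_0^π (u')² dx = 81*π/2 + 9*π/2 + 0 = 45*π.
||u||_{H^1}^2 = (-32 + 13*π) + (45*π) = -32 + 58*π.


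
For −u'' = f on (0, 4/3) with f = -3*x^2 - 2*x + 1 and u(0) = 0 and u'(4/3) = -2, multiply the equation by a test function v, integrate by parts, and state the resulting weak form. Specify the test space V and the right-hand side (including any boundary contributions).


V = {v ∈ H^1(0, 4/3) : v(0) = 0} (test functions vanish at x = 0 where u is specified); weak form: ∫_0^4/3 u'v' dx = ∫_0^4/3 (-3*x^2 - 2*x + 1) v dx − 2·v(4/3) for all v ∈ V.

Multiply both sides by a test function v and integrate from 0 to 4/3:
  ∫_0^4/3 −u''(x) v(x) dx = ∫_0^4/3 f(x) v(x) dx.
Integrate the LHS by parts once:
  ∫_0^4/3 −u'' v dx = −[u'(x) v(x)]_0^4/3 + ∫_0^4/3 u'(x) v'(x) dx.
Thus ∫_0^4/3 u'(x) v'(x) dx = ∫_0^4/3 f(x) v(x) dx + [u'(x) v(x)]_0^4/3.
Choose V so that boundary terms are either known or forced to vanish.
Mixed BC: u(0) = 0 (Dirichlet) and u'(4/3) = -2 (Neumann). Define V = {v ∈ H^1(0, 4/3) : v(0) = 0}. Then [u' v]_0^4/3 = u'(4/3)·v(4/3) − u'(0)·0 = − 2·v(4/3).
Weak formulation: find u (satisfying any essential BC) such that ∫_0^4/3 u'(x) v'(x) dx = ∫_0^4/3 f v dx − 2·v(4/3) for all v ∈ V (Dirichlet at 0 absorbed into V; Neumann datum at x = 4/3 contributes the boundary term).
Substituting f(x) = -3*x^2 - 2*x + 1, the right-hand side is ∫_0^4/3 (-3*x^2 - 2*x + 1) v dx − 2·v(4/3).


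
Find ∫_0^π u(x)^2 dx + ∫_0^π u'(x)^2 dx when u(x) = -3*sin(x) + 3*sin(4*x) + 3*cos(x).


||u||_{H^1(0,π)}^2 = 96/5 + 189*π/2

u'(x) = -3*sin(x) - 3*cos(x) + 12*cos(4*x).
Expand u² and (u')² and integrate term by term on (0, π), using: for integers n ≥ 1, ∫_0^π sin²(nx) dx = ∫_0^π cos²(nx) dx = π/2; for n ≠ n', ∫_0^π sin(nx)sin(n'x) dx = ∫_0^π cos(nx)cos(n'x) dx = 0; and by product-to-sum, ∫_0^π sin(nx)cos(n'x) dx = ½∫_0^π [sin((n+n')x) + sin((n−n')x)] dx, which is 0 when n+n' is even and 2n/(n²−n'²) when n+n' is odd (it need not vanish on (0, π)).
  u² squared terms: (-3)²·∫sin(x)² dx = 9·π/2 = 9*π/2;  (3)²·∫cos(x)² dx = 9·π/2 = 9*π/2;  (3)²·∫sin(4x)² dx = 9·π/2 = 9*π/2.
  u² cross terms: 2·(-3)·(3)·∫sin(x)·cos(x) dx = -18·(0) = 0;  2·(-3)·(3)·∫sin(x)·sin(4x) dx = -18·(0) = 0;  2·(3)·(3)·∫cos(x)·sin(4x) dx = 18·(8/15) = 48/5.
  So ∫_0^π u² dx = 9*π/2 + 9*π/2 + 9*π/2 + 0 + 0 + 48/5 = 48/5 + 27*π/2.
  (u')² squared terms: (-3)²·∫cos(x)² dx = 9·π/2 = 9*π/2;  (-3)²·∫sin(x)² dx = 9·π/2 = 9*π/2;  (12)²·∫cos(4x)² dx = 144·π/2 = 72*π.
  (u')² cross terms: 2·(-3)·(-3)·∫cos(x)·sin(x) dx = 18·(0) = 0;  2·(-3)·(12)·∫cos(x)·cos(4x) dx = -72·(0) = 0;  2·(-3)·(12)·∫sin(x)·cos(4x) dx = -72·(-2/15) = 48/5.
  So ∫_0^π (u')² dx = 9*π/2 + 9*π/2 + 72*π + 0 + 0 + 48/5 = 48/5 + 81*π.
||u||_{H^1}^2 = (48/5 + 27*π/2) + (48/5 + 81*π) = 96/5 + 189*π/2.


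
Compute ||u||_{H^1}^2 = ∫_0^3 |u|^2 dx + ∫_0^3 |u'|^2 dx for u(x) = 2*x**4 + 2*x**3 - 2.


||u||_{H^1}^2 = 1730013/35

The H^1 norm (squared) on an interval (0, L) is
  ||u||_{H^1}^2 = ∫_0^L u(x)^2 dx + ∫_0^L u'(x)^2 dx.
Compute u'(x) = 8*x**3 + 6*x**2.
Then u(x)^2 = 4*x**8 + 8*x**7 + 4*x**6 - 8*x**4 - 8*x**3 + 4 and u'(x)^2 = 64*x**6 + 96*x**5 + 36*x**4.
Integrate each monomial from 0 to 3 using ∫_0^3 c·x^n dx = c·3^(n+1)/(n+1):
  ∫_0^3 u(x)^2 dx = ∫_0^3 (4*x^8 + 8*x^7 + 4*x^6 - 8*x^4 - 8*x^3 + 4) dx. Term by term:
    ∫_0^3 4*x^8 dx = 8748;  ∫_0^3 8*x^7 dx = 6561;  ∫_0^3 4*x^6 dx = 8748/7;
    ∫_0^3 -8*x^4 dx = -1944/5;  ∫_0^3 -8*x^3 dx = -162;  ∫_0^3 4 dx = 12.
  Sum: 8748 + 6561 + 8748/7 − 1944/5 − 162 + 12 = 560697/35.
  ∫_0^3 u'(x)^2 dx = ∫_0^3 (64*x^6 + 96*x^5 + 36*x^4) dx. Term by term:
    ∫_0^3 64*x^6 dx = 139968/7;  ∫_0^3 96*x^5 dx = 11664;  ∫_0^3 36*x^4 dx = 8748/5.
  Sum: 139968/7 + 11664 + 8748/5 = 1169316/35.
Adding: ||u||_{H^1}^2 = 560697/35 + 1169316/35 = 1730013/35.


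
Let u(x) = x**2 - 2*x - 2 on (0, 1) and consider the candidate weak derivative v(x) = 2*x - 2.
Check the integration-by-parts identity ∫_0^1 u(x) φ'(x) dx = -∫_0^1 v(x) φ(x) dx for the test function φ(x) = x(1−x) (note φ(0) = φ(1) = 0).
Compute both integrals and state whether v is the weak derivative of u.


LHS = 1/6, RHS = 1/6. Yes, v = u' weakly.

u(x) = x**2 - 2*x - 2, classical derivative u'(x) = 2*x - 2.
φ(x) = x(1−x), so φ'(x) = 1 - 2*x.
Note φ(0) = φ(1) = 0, so the boundary term u·φ vanishes.
LHS = ∫_0^1 u(x) φ'(x) dx = ∫_0^1 (-2*x^3 + 5*x^2 + 2*x - 2) dx. Term by term:
  ∫_0^1 -2*x^3 dx = -1/2;  ∫_0^1 5*x^2 dx = 5/3;  ∫_0^1 2*x dx = 1;
  ∫_0^1 -2 dx = -2.
Sum: -1/2 + 5/3 + 1 − 2 = 1/6.
So LHS = 1/6.
∫_0^1 v(x) φ(x) dx = ∫_0^1 (-2*x^3 + 4*x^2 - 2*x) dx. Term by term:
  ∫_0^1 -2*x^3 dx = -1/2;  ∫_0^1 4*x^2 dx = 4/3;  ∫_0^1 -2*x dx = -1.
Sum: -1/2 + 4/3 − 1 = -1/6.
So RHS = -∫_0^1 v(x) φ(x) dx = 1/6.
LHS = RHS, so the identity holds for this test φ.
Moreover u is smooth here and v(x) = u'(x) = 2*x - 2 pointwise, so the identity holds for every test function. Hence v is the weak derivative of u.


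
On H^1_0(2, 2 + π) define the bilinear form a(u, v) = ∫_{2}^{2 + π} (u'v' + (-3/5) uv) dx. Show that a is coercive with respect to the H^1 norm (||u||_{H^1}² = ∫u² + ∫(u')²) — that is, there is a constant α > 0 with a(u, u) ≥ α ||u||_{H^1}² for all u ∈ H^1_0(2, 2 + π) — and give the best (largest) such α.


α = 1/5

Coercivity of a(·,·) on H^1_0(2, 2 + π) means a(u, u) ≥ α ||u||_{H^1}² for every u ∈ H^1_0.
The interval has length L = π, and Poincaré/coercivity depend only on L. Here a(u, u) = ∫(u')² + (-3/5)·∫u².
Here c = -3/5 < 0 with |c| < (π/L)² = 1, so coercivity still holds. The condition a(u,u) ≥ α||u||_{H^1}² reads (1−α)∫(u')² ≥ (α−c)∫u². Any admissible α is ≤ 1 (rapidly oscillating u have ∫u²/∫(u')² → 0), and α = 1 would force 0 ≥ (1−c)∫u², impossible since c < 1; so 1−α > 0. By the sharp Poincaré inequality on H^1_0 of an interval of length L, ∫(u')² ≥ (π/L)²∫u² with equality for the first sine mode sin(π(x−x₀)/L) (x₀ the left endpoint), so the inequality holds for all u iff (1−α)(π/L)² ≥ α − c, i.e. α ≤ ((π/L)² + c)/((π/L)² + 1) = (1 + c(L/π)²)/(1 + (L/π)²). (Direct route, valid since c ≤ 0: Poincaré gives c∫u² ≥ c(L/π)²∫(u')², so a(u,u) ≥ (1 + c(L/π)²)∫(u')², while ||u||_{H^1}² ≤ (1 + (L/π)²)∫(u')²; dividing yields the same α.) With (π/L)² = 1 and c = -3/5, the largest admissible constant is α = ((π/L)² + c)/((π/L)² + 1).
Simplifying, α = 1/5.


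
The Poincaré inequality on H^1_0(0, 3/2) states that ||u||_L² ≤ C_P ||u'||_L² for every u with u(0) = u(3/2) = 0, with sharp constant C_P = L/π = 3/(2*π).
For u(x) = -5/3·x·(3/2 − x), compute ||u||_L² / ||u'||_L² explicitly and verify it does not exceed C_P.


||u||_L² / ||u'||_L² = 3*sqrt(10)/20 < C_P = 3/(2*π).

u(x) = -5/3·x·(3/2 − x), so u'(x) = 10*x/3 - 5/2.
u(x) = -5/3·x·(3/2 − x) vanishes at x = 0 and x = 3/2, so u ∈ H^1_0(0, 3/2). Differentiate via the product rule and integrate the resulting polynomials term by term.
  ∫_0^3/2 u² dx = ∫_0^3/2 (25*x^4/9 - 25*x^3/3 + 25*x^2/4) dx. Term by term:
    ∫_0^3/2 25*x^4/9 dx = 135/32;  ∫_0^3/2 -25*x^3/3 dx = -675/64;  ∫_0^3/2 25*x^2/4 dx = 225/32.
  Sum: 135/32 − 675/64 + 225/32 = 45/64.
  ∫_0^3/2 (u')² dx = ∫_0^3/2 (100*x^2/9 - 50*x/3 + 25/4) dx. Term by term:
    ∫_0^3/2 100*x^2/9 dx = 25/2;  ∫_0^3/2 -50*x/3 dx = -75/4;  ∫_0^3/2 25/4 dx = 75/8.
  Sum: 25/2 − 75/4 + 75/8 = 25/8.
∫_0^3/2 u² dx = 45/64, so ||u||_L² = 3*sqrt(5)/8.
∫_0^3/2 (u')² dx = 25/8, so ||u'||_L² = 5*sqrt(2)/4.
Ratio ||u||_L² / ||u'||_L² = 3*sqrt(10)/20.
Sharp Poincaré constant on H^1_0(0, 3/2) is C_P = L/π = 3/(2*π), achieved by sin(2*π/3·x).
A polynomial bump cannot attain the sharp Poincaré constant (only the first sine eigenfunction does), so the ratio is strictly less than C_P, consistent with ||u||_L² ≤ C_P ||u'||_L².


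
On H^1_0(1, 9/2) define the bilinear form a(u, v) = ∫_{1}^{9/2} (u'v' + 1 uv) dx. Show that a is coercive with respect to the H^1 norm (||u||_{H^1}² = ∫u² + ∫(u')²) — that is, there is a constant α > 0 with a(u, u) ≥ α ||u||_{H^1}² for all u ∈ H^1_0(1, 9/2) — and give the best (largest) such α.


α = 1

Coercivity of a(·,·) on H^1_0(1, 9/2) means a(u, u) ≥ α ||u||_{H^1}² for every u ∈ H^1_0.
The interval has length L = 7/2, and Poincaré/coercivity depend only on L. Here a(u, u) = ∫(u')² + (1)·∫u².
Here c = 1 ≥ 1, so a(u,u) = ∫(u')² + c∫u² ≥ ∫(u')² + ∫u² = ||u||_{H^1}², i.e. α = 1 works. No larger α is possible: a(u,u) ≥ α||u||_{H^1}² means (1−α)∫(u')² ≥ (α−c)∫u², and for the modes u_n = sin(nπ(x−x₀)/L) (x₀ the left endpoint) one has ∫u_n²/∫(u_n')² = (L/(nπ))² → 0, so a(u_n,u_n)/||u_n||_{H^1}² → 1. Hence the optimal constant is α = 1.
Therefore α = 1.


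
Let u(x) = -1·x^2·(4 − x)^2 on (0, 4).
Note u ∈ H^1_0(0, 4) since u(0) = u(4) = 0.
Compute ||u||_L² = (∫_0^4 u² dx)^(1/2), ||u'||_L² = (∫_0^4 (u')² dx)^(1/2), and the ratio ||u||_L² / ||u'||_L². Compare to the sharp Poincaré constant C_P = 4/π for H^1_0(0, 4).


||u||_L² / ||u'||_L² = 2*sqrt(3)/3 < C_P = 4/π.

u(x) = -1·x^2·(4 − x)^2, so u'(x) = 4*x*(-x^2 + 6*x - 8).
u(x) = -1·x^2·(4 − x)^2 vanishes at x = 0 and x = 4, so u ∈ H^1_0(0, 4). Differentiate via the product rule and integrate the resulting polynomials term by term.
  ∫_0^4 u² dx = ∫_0^4 (x^8 - 16*x^7 + 96*x^6 - 256*x^5 + 256*x^4) dx. Term by term:
    ∫_0^4 x^8 dx = 262144/9;  ∫_0^4 -16*x^7 dx = -131072;  ∫_0^4 96*x^6 dx = 1572864/7;
    ∫_0^4 -256*x^5 dx = -524288/3;  ∫_0^4 256*x^4 dx = 262144/5.
  Sum: 262144/9 − 131072 + 1572864/7 − 524288/3 + 262144/5 = 131072/315.
  ∫_0^4 (u')² dx = ∫_0^4 (16*x^6 - 192*x^5 + 832*x^4 - 1536*x^3 + 1024*x^2) dx. Term by term:
    ∫_0^4 16*x^6 dx = 262144/7;  ∫_0^4 -192*x^5 dx = -131072;  ∫_0^4 832*x^4 dx = 851968/5;
    ∫_0^4 -1536*x^3 dx = -98304;  ∫_0^4 1024*x^2 dx = 65536/3.
  Sum: 262144/7 − 131072 + 851968/5 − 98304 + 65536/3 = 32768/105.
∫_0^4 u² dx = 131072/315, so ||u||_L² = 256*sqrt(70)/105.
∫_0^4 (u')² dx = 32768/105, so ||u'||_L² = 128*sqrt(210)/105.
Ratio ||u||_L² / ||u'||_L² = 2*sqrt(3)/3.
Sharp Poincaré constant on H^1_0(0, 4) is C_P = L/π = 4/π, achieved by sin(π/4·x).
A polynomial bump cannot attain the sharp Poincaré constant (only the first sine eigenfunction does), so the ratio is strictly less than C_P, consistent with ||u||_L² ≤ C_P ||u'||_L².


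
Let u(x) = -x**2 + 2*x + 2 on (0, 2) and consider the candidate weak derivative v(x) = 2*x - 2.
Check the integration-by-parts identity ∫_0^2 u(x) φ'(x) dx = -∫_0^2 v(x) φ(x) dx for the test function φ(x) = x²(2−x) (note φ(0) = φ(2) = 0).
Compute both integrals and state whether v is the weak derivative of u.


LHS = 8/15, RHS = -8/15. No, v is not the weak derivative of u.

u(x) = -x**2 + 2*x + 2, classical derivative u'(x) = 2 - 2*x.
φ(x) = x²(2−x), so φ'(x) = x*(4 - 3*x).
Note φ(0) = φ(2) = 0, so the boundary term u·φ vanishes.
LHS = ∫_0^2 u(x) φ'(x) dx = ∫_0^2 (3*x^4 - 10*x^3 + 2*x^2 + 8*x) dx. Term by term:
  ∫_0^2 3*x^4 dx = 96/5;  ∫_0^2 -10*x^3 dx = -40;  ∫_0^2 2*x^2 dx = 16/3;
  ∫_0^2 8*x dx = 16.
Sum: 96/5 − 40 + 16/3 + 16 = 8/15.
So LHS = 8/15.
∫_0^2 v(x) φ(x) dx = ∫_0^2 (-2*x^4 + 6*x^3 - 4*x^2) dx. Term by term:
  ∫_0^2 -2*x^4 dx = -64/5;  ∫_0^2 6*x^3 dx = 24;  ∫_0^2 -4*x^2 dx = -32/3.
Sum: -64/5 + 24 − 32/3 = 8/15.
So RHS = -∫_0^2 v(x) φ(x) dx = -8/15.
LHS − RHS = 16/15 ≠ 0, so the identity fails.
(For a valid weak derivative the identity must hold for EVERY test function, in particular this one. The failure shows v is NOT the weak derivative of u.)
Correct weak derivative would be u'(x) = 2 - 2*x.


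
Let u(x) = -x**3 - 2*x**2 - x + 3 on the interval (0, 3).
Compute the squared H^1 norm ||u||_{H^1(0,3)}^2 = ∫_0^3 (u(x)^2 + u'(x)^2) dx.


||u||_{H^1}^2 = 29553/14

The H^1 norm (squared) on an interval (0, L) is
  ||u||_{H^1}^2 = ∫_0^L u(x)^2 dx + ∫_0^L u'(x)^2 dx.
Compute u'(x) = -3*x**2 - 4*x - 1.
Then u(x)^2 = x**6 + 4*x**5 + 6*x**4 - 2*x**3 - 11*x**2 - 6*x + 9 and u'(x)^2 = 9*x**4 + 24*x**3 + 22*x**2 + 8*x + 1.
Integrate each monomial from 0 to 3 using ∫_0^3 c·x^n dx = c·3^(n+1)/(n+1):
  ∫_0^3 u(x)^2 dx = ∫_0^3 (x^6 + 4*x^5 + 6*x^4 - 2*x^3 - 11*x^2 - 6*x + 9) dx. Term by term:
    ∫_0^3 x^6 dx = 2187/7;  ∫_0^3 4*x^5 dx = 486;  ∫_0^3 6*x^4 dx = 1458/5;
    ∫_0^3 -2*x^3 dx = -81/2;  ∫_0^3 -11*x^2 dx = -99;  ∫_0^3 -6*x dx = -27;
    ∫_0^3 9 dx = 27.
  Sum: 2187/7 + 486 + 1458/5 − 81/2 − 99 − 27 + 27 = 66537/70.
  ∫_0^3 u'(x)^2 dx = ∫_0^3 (9*x^4 + 24*x^3 + 22*x^2 + 8*x + 1) dx. Term by term:
    ∫_0^3 9*x^4 dx = 2187/5;  ∫_0^3 24*x^3 dx = 486;  ∫_0^3 22*x^2 dx = 198;
    ∫_0^3 8*x dx = 36;  ∫_0^3 1 dx = 3.
  Sum: 2187/5 + 486 + 198 + 36 + 3 = 5802/5.
Adding: ||u||_{H^1}^2 = 66537/70 + 5802/5 = 29553/14.


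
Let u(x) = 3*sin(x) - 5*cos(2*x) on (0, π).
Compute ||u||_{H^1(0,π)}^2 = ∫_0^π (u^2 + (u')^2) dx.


||u||_{H^1(0,π)}^2 = 100 + 143*π/2

u'(x) = 10*sin(2*x) + 3*cos(x).
Expand u² and (u')² and integrate term by term on (0, π), using: for integers n ≥ 1, ∫_0^π sin²(nx) dx = ∫_0^π cos²(nx) dx = π/2; for n ≠ n', ∫_0^π sin(nx)sin(n'x) dx = ∫_0^π cos(nx)cos(n'x) dx = 0; and by product-to-sum, ∫_0^π sin(nx)cos(n'x) dx = ½∫_0^π [sin((n+n')x) + sin((n−n')x)] dx, which is 0 when n+n' is even and 2n/(n²−n'²) when n+n' is odd (it need not vanish on (0, π)).
  u² squared terms: (-5)²·∫cos(2x)² dx = 25·π/2 = 25*π/2;  (3)²·∫sin(x)² dx = 9·π/2 = 9*π/2.
  u² cross terms: 2·(-5)·(3)·∫cos(2x)·sin(x) dx = -30·(-2/3) = 20.
  So ∫_0^π u² dx = 25*π/2 + 9*π/2 + 20 = 20 + 17*π.
  (u')² squared terms: (3)²·∫cos(x)² dx = 9·π/2 = 9*π/2;  (10)²·∫sin(2x)² dx = 100·π/2 = 50*π.
  (u')² cross terms: 2·(3)·(10)·∫cos(x)·sin(2x) dx = 60·(4/3) = 80.
  So ∫_0^π (u')² dx = 9*π/2 + 50*π + 80 = 80 + 109*π/2.
||u||_{H^1}^2 = (20 + 17*π) + (80 + 109*π/2) = 100 + 143*π/2.


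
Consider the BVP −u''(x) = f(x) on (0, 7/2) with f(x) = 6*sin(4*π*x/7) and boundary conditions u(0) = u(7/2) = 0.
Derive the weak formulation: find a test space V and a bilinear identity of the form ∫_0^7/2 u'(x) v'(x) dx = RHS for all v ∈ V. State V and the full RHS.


V = H^1_0(0, 7/2) (so v(0) = v(7/2) = 0); weak form: ∫_0^7/2 u'v' dx = ∫_0^7/2 (6*sin(4*π*x/7)) v dx for all v ∈ V.

Multiply both sides by a test function v and integrate from 0 to 7/2:
  ∫_0^7/2 −u''(x) v(x) dx = ∫_0^7/2 f(x) v(x) dx.
Integrate the LHS by parts once:
  ∫_0^7/2 −u'' v dx = −[u'(x) v(x)]_0^7/2 + ∫_0^7/2 u'(x) v'(x) dx.
Thus ∫_0^7/2 u'(x) v'(x) dx = ∫_0^7/2 f(x) v(x) dx + [u'(x) v(x)]_0^7/2.
Choose V so that boundary terms are either known or forced to vanish.
u is Dirichlet: u(0) = u(7/2) = 0. Let V = H^1_0(0, 7/2); then v(0) = v(7/2) = 0, and [u' v]_0^7/2 = 0.
Weak formulation: find u (satisfying any essential BC) such that ∫_0^7/2 u'(x) v'(x) dx = ∫_0^7/2 f v dx for all v ∈ V.
Substituting f(x) = 6*sin(4*π*x/7), the right-hand side is ∫_0^7/2 (6*sin(4*π*x/7)) v dx.


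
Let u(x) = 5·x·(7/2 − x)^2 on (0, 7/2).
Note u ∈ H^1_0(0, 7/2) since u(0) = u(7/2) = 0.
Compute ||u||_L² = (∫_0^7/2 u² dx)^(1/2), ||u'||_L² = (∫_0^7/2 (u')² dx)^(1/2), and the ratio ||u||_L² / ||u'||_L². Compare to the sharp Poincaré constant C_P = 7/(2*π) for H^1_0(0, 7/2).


||u||_L² / ||u'||_L² = sqrt(14)/4 < C_P = 7/(2*π).

u(x) = 5·x·(7/2 − x)^2, so u'(x) = 15*x^2 - 70*x + 245/4.
u(x) = 5·x·(7/2 − x)^2 vanishes at x = 0 and x = 7/2, so u ∈ H^1_0(0, 7/2). Differentiate via the product rule and integrate the resulting polynomials term by term.
  ∫_0^7/2 u² dx = ∫_0^7/2 (25*x^6 - 350*x^5 + 3675*x^4/2 - 8575*x^3/2 + 60025*x^2/16) dx. Term by term:
    ∫_0^7/2 25*x^6 dx = 2941225/128;  ∫_0^7/2 -350*x^5 dx = -20588575/192;  ∫_0^7/2 3675*x^4/2 dx = 12353145/64;
    ∫_0^7/2 -8575*x^3/2 dx = -20588575/128;  ∫_0^7/2 60025*x^2/16 dx = 20588575/384.
  Sum: 2941225/128 − 20588575/192 + 12353145/64 − 20588575/128 + 20588575/384 = 588245/384.
  ∫_0^7/2 (u')² dx = ∫_0^7/2 (225*x^4 - 2100*x^3 + 13475*x^2/2 - 8575*x + 60025/16) dx. Term by term:
    ∫_0^7/2 225*x^4 dx = 756315/32;  ∫_0^7/2 -2100*x^3 dx = -1260525/16;  ∫_0^7/2 13475*x^2/2 dx = 4621925/48;
    ∫_0^7/2 -8575*x dx = -420175/8;  ∫_0^7/2 60025/16 dx = 420175/32.
  Sum: 756315/32 − 1260525/16 + 4621925/48 − 420175/8 + 420175/32 = 84035/48.
∫_0^7/2 u² dx = 588245/384, so ||u||_L² = 343*sqrt(30)/48.
∫_0^7/2 (u')² dx = 84035/48, so ||u'||_L² = 49*sqrt(105)/12.
Ratio ||u||_L² / ||u'||_L² = sqrt(14)/4.
Sharp Poincaré constant on H^1_0(0, 7/2) is C_P = L/π = 7/(2*π), achieved by sin(2*π/7·x).
A polynomial bump cannot attain the sharp Poincaré constant (only the first sine eigenfunction does), so the ratio is strictly less than C_P, consistent with ||u||_L² ≤ C_P ||u'||_L².


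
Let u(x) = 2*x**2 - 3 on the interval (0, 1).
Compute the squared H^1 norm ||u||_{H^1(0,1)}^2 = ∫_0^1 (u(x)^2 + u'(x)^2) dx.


||u||_{H^1}^2 = 167/15

The H^1 norm (squared) on an interval (0, L) is
  ||u||_{H^1}^2 = ∫_0^L u(x)^2 dx + ∫_0^L u'(x)^2 dx.
Compute u'(x) = 4*x.
Then u(x)^2 = 4*x**4 - 12*x**2 + 9 and u'(x)^2 = 16*x**2.
Integrate each monomial from 0 to 1 using ∫_0^1 c·x^n dx = c·1^(n+1)/(n+1):
  ∫_0^1 u(x)^2 dx = ∫_0^1 (4*x^4 - 12*x^2 + 9) dx. Term by term:
    ∫_0^1 4*x^4 dx = 4/5;  ∫_0^1 -12*x^2 dx = -4;  ∫_0^1 9 dx = 9.
  Sum: 4/5 − 4 + 9 = 29/5.
  ∫_0^1 u'(x)^2 dx = ∫_0^1 (16*x^2) dx. Term by term:
    ∫_0^1 16*x^2 dx = 16/3.
Adding: ||u||_{H^1}^2 = 29/5 + 16/3 = 167/15.


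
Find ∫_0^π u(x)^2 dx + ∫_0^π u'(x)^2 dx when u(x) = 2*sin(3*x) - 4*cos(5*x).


||u||_{H^1(0,π)}^2 = 228*π

u'(x) = 20*sin(5*x) + 6*cos(3*x).
Expand u² and (u')² and integrate term by term on (0, π), using: for integers n ≥ 1, ∫_0^π sin²(nx) dx = ∫_0^π cos²(nx) dx = π/2; for n ≠ n', ∫_0^π sin(nx)sin(n'x) dx = ∫_0^π cos(nx)cos(n'x) dx = 0; and by product-to-sum, ∫_0^π sin(nx)cos(n'x) dx = ½∫_0^π [sin((n+n')x) + sin((n−n')x)] dx, which is 0 when n+n' is even and 2n/(n²−n'²) when n+n' is odd (it need not vanish on (0, π)).
  u² squared terms: (-4)²·∫cos(5x)² dx = 16·π/2 = 8*π;  (2)²·∫sin(3x)² dx = 4·π/2 = 2*π.
  u² cross terms: 2·(-4)·(2)·∫cos(5x)·sin(3x) dx = -16·(0) = 0.
  So ∫_0^π u² dx = 8*π + 2*π + 0 = 10*π.
  (u')² squared terms: (6)²·∫cos(3x)² dx = 36·π/2 = 18*π;  (20)²·∫sin(5x)² dx = 400·π/2 = 200*π.
  (u')² cross terms: 2·(6)·(20)·∫cos(3x)·sin(5x) dx = 240·(0) = 0.
  So ∫_0^π (u')² dx = 18*π + 200*π + 0 = 218*π.
||u||_{H^1}^2 = (10*π) + (218*π) = 228*π.


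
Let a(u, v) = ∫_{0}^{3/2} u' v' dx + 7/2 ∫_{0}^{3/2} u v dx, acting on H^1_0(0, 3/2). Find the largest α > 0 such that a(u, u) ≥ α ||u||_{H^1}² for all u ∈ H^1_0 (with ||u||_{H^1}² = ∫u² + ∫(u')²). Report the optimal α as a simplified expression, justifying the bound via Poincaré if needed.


α = 1

Coercivity of a(·,·) on H^1_0(0, 3/2) means a(u, u) ≥ α ||u||_{H^1}² for every u ∈ H^1_0.
The interval has length L = 3/2, and Poincaré/coercivity depend only on L. Here a(u, u) = ∫(u')² + (7/2)·∫u².
Here c = 7/2 ≥ 1, so a(u,u) = ∫(u')² + c∫u² ≥ ∫(u')² + ∫u² = ||u||_{H^1}², i.e. α = 1 works. No larger α is possible: a(u,u) ≥ α||u||_{H^1}² means (1−α)∫(u')² ≥ (α−c)∫u², and for the modes u_n = sin(nπ(x−x₀)/L) (x₀ the left endpoint) one has ∫u_n²/∫(u_n')² = (L/(nπ))² → 0, so a(u_n,u_n)/||u_n||_{H^1}² → 1. Hence the optimal constant is α = 1.
Therefore α = 1.


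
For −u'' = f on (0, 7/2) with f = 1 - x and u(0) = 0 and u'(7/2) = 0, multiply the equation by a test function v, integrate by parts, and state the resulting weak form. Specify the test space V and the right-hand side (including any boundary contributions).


V = {v ∈ H^1(0, 7/2) : v(0) = 0} (test functions vanish at x = 0 where u is specified); weak form: ∫_0^7/2 u'v' dx = ∫_0^7/2 (1 - x) v dx for all v ∈ V.

Multiply both sides by a test function v and integrate from 0 to 7/2:
  ∫_0^7/2 −u''(x) v(x) dx = ∫_0^7/2 f(x) v(x) dx.
Integrate the LHS by parts once:
  ∫_0^7/2 −u'' v dx = −[u'(x) v(x)]_0^7/2 + ∫_0^7/2 u'(x) v'(x) dx.
Thus ∫_0^7/2 u'(x) v'(x) dx = ∫_0^7/2 f(x) v(x) dx + [u'(x) v(x)]_0^7/2.
Choose V so that boundary terms are either known or forced to vanish.
Mixed BC: u(0) = 0 (Dirichlet) and u'(7/2) = 0 (Neumann). Define V = {v ∈ H^1(0, 7/2) : v(0) = 0}. Then [u' v]_0^7/2 = u'(7/2)·v(7/2) − u'(0)·0 = 0.
Weak formulation: find u (satisfying any essential BC) such that ∫_0^7/2 u'(x) v'(x) dx = ∫_0^7/2 f v dx for all v ∈ V (Dirichlet at 0 absorbed into V; the Neumann datum at x = 7/2 is zero, so no boundary term remains).
Substituting f(x) = 1 - x, the right-hand side is ∫_0^7/2 (1 - x) v dx.


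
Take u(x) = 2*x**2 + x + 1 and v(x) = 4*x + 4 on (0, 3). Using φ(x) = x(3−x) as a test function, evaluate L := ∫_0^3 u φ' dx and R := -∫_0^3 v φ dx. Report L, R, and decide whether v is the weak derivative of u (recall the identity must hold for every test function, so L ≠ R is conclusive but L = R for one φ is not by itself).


LHS = -63/2, RHS = -45. No, v is not the weak derivative of u.

u(x) = 2*x**2 + x + 1, classical derivative u'(x) = 4*x + 1.
φ(x) = x(3−x), so φ'(x) = 3 - 2*x.
Note φ(0) = φ(3) = 0, so the boundary term u·φ vanishes.
LHS = ∫_0^3 u(x) φ'(x) dx = ∫_0^3 (-4*x^3 + 4*x^2 + x + 3) dx. Term by term:
  ∫_0^3 -4*x^3 dx = -81;  ∫_0^3 4*x^2 dx = 36;  ∫_0^3 x dx = 9/2;
  ∫_0^3 3 dx = 9.
Sum: -81 + 36 + 9/2 + 9 = -63/2.
So LHS = -63/2.
∫_0^3 v(x) φ(x) dx = ∫_0^3 (-4*x^3 + 8*x^2 + 12*x) dx. Term by term:
  ∫_0^3 -4*x^3 dx = -81;  ∫_0^3 8*x^2 dx = 72;  ∫_0^3 12*x dx = 54.
Sum: -81 + 72 + 54 = 45.
So RHS = -∫_0^3 v(x) φ(x) dx = -45.
LHS − RHS = 27/2 ≠ 0, so the identity fails.
(For a valid weak derivative the identity must hold for EVERY test function, in particular this one. The failure shows v is NOT the weak derivative of u.)
Correct weak derivative would be u'(x) = 4*x + 1.


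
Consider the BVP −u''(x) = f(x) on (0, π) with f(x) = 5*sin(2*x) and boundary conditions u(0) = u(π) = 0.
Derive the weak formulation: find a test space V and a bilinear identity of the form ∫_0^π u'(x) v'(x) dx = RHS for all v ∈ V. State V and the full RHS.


V = H^1_0(0, π) (so v(0) = v(π) = 0); weak form: ∫_0^π u'v' dx = ∫_0^π (5*sin(2*x)) v dx for all v ∈ V.

Multiply both sides by a test function v and integrate from 0 to π:
  ∫_0^π −u''(x) v(x) dx = ∫_0^π f(x) v(x) dx.
Integrate the LHS by parts once:
  ∫_0^π −u'' v dx = −[u'(x) v(x)]_0^π + ∫_0^π u'(x) v'(x) dx.
Thus ∫_0^π u'(x) v'(x) dx = ∫_0^π f(x) v(x) dx + [u'(x) v(x)]_0^π.
Choose V so that boundary terms are either known or forced to vanish.
u is Dirichlet: u(0) = u(π) = 0. Let V = H^1_0(0, π); then v(0) = v(π) = 0, and [u' v]_0^π = 0.
Weak formulation: find u (satisfying any essential BC) such that ∫_0^π u'(x) v'(x) dx = ∫_0^π f v dx for all v ∈ V.
Substituting f(x) = 5*sin(2*x), the right-hand side is ∫_0^π (5*sin(2*x)) v dx.


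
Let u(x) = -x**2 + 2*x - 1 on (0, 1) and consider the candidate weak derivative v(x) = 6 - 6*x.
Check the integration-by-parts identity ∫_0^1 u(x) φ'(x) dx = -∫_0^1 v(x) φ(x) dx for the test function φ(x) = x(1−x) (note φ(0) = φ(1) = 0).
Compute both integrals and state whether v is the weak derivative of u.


LHS = -1/6, RHS = -1/2. No, v is not the weak derivative of u.

u(x) = -x**2 + 2*x - 1, classical derivative u'(x) = 2 - 2*x.
φ(x) = x(1−x), so φ'(x) = 1 - 2*x.
Note φ(0) = φ(1) = 0, so the boundary term u·φ vanishes.
LHS = ∫_0^1 u(x) φ'(x) dx = ∫_0^1 (2*x^3 - 5*x^2 + 4*x - 1) dx. Term by term:
  ∫_0^1 2*x^3 dx = 1/2;  ∫_0^1 -5*x^2 dx = -5/3;  ∫_0^1 4*x dx = 2;
  ∫_0^1 -1 dx = -1.
Sum: 1/2 − 5/3 + 2 − 1 = -1/6.
So LHS = -1/6.
∫_0^1 v(x) φ(x) dx = ∫_0^1 (6*x^3 - 12*x^2 + 6*x) dx. Term by term:
  ∫_0^1 6*x^3 dx = 3/2;  ∫_0^1 -12*x^2 dx = -4;  ∫_0^1 6*x dx = 3.
Sum: 3/2 − 4 + 3 = 1/2.
So RHS = -∫_0^1 v(x) φ(x) dx = -1/2.
LHS − RHS = 1/3 ≠ 0, so the identity fails.
(For a valid weak derivative the identity must hold for EVERY test function, in particular this one. The failure shows v is NOT the weak derivative of u.)
Correct weak derivative would be u'(x) = 2 - 2*x.


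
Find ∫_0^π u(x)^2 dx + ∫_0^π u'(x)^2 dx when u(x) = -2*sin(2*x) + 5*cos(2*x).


||u||_{H^1(0,π)}^2 = 145*π/2

u'(x) = -10*sin(2*x) - 4*cos(2*x).
Expand u² and (u')² and integrate term by term on (0, π), using: for integers n ≥ 1, ∫_0^π sin²(nx) dx = ∫_0^π cos²(nx) dx = π/2; for n ≠ n', ∫_0^π sin(nx)sin(n'x) dx = ∫_0^π cos(nx)cos(n'x) dx = 0; and by product-to-sum, ∫_0^π sin(nx)cos(n'x) dx = ½∫_0^π [sin((n+n')x) + sin((n−n')x)] dx, which is 0 when n+n' is even and 2n/(n²−n'²) when n+n' is odd (it need not vanish on (0, π)).
  u² squared terms: (-2)²·∫sin(2x)² dx = 4·π/2 = 2*π;  (5)²·∫cos(2x)² dx = 25·π/2 = 25*π/2.
  u² cross terms: 2·(-2)·(5)·∫sin(2x)·cos(2x) dx = -20·(0) = 0.
  So ∫_0^π u² dx = 2*π + 25*π/2 + 0 = 29*π/2.
  (u')² squared terms: (-10)²·∫sin(2x)² dx = 100·π/2 = 50*π;  (-4)²·∫cos(2x)² dx = 16·π/2 = 8*π.
  (u')² cross terms: 2·(-10)·(-4)·∫sin(2x)·cos(2x) dx = 80·(0) = 0.
  So ∫_0^π (u')² dx = 50*π + 8*π + 0 = 58*π.
||u||_{H^1}^2 = (29*π/2) + (58*π) = 145*π/2.


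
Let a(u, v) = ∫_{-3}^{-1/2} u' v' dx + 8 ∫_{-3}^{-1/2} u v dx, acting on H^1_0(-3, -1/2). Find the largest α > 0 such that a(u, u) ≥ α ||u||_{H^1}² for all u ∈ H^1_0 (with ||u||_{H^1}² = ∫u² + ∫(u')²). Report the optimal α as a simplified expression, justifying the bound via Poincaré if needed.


α = 1

Coercivity of a(·,·) on H^1_0(-3, -1/2) means a(u, u) ≥ α ||u||_{H^1}² for every u ∈ H^1_0.
The interval has length L = 5/2, and Poincaré/coercivity depend only on L. Here a(u, u) = ∫(u')² + (8)·∫u².
Here c = 8 ≥ 1, so a(u,u) = ∫(u')² + c∫u² ≥ ∫(u')² + ∫u² = ||u||_{H^1}², i.e. α = 1 works. No larger α is possible: a(u,u) ≥ α||u||_{H^1}² means (1−α)∫(u')² ≥ (α−c)∫u², and for the modes u_n = sin(nπ(x−x₀)/L) (x₀ the left endpoint) one has ∫u_n²/∫(u_n')² = (L/(nπ))² → 0, so a(u_n,u_n)/||u_n||_{H^1}² → 1. Hence the optimal constant is α = 1.
Therefore α = 1.


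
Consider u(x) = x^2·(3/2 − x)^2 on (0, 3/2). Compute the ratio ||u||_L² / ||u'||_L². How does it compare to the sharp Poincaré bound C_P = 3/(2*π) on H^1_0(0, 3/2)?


||u||_L² / ||u'||_L² = sqrt(3)/4 < C_P = 3/(2*π).

u(x) = x^2·(3/2 − x)^2, so u'(x) = x*(2*x - 3)*(4*x - 3)/2.
u(x) = x^2·(3/2 − x)^2 vanishes at x = 0 and x = 3/2, so u ∈ H^1_0(0, 3/2). Differentiate via the product rule and integrate the resulting polynomials term by term.
  ∫_0^3/2 u² dx = ∫_0^3/2 (x^8 - 6*x^7 + 27*x^6/2 - 27*x^5/2 + 81*x^4/16) dx. Term by term:
    ∫_0^3/2 x^8 dx = 2187/512;  ∫_0^3/2 -6*x^7 dx = -19683/1024;  ∫_0^3/2 27*x^6/2 dx = 59049/1792;
    ∫_0^3/2 -27*x^5/2 dx = -6561/256;  ∫_0^3/2 81*x^4/16 dx = 19683/2560.
  Sum: 2187/512 − 19683/1024 + 59049/1792 − 6561/256 + 19683/2560 = 2187/35840.
  ∫_0^3/2 (u')² dx = ∫_0^3/2 (16*x^6 - 72*x^5 + 117*x^4 - 81*x^3 + 81*x^2/4) dx. Term by term:
    ∫_0^3/2 16*x^6 dx = 2187/56;  ∫_0^3/2 -72*x^5 dx = -2187/16;  ∫_0^3/2 117*x^4 dx = 28431/160;
    ∫_0^3/2 -81*x^3 dx = -6561/64;  ∫_0^3/2 81*x^2/4 dx = 729/32.
  Sum: 2187/56 − 2187/16 + 28431/160 − 6561/64 + 729/32 = 729/2240.
∫_0^3/2 u² dx = 2187/35840, so ||u||_L² = 27*sqrt(105)/1120.
∫_0^3/2 (u')² dx = 729/2240, so ||u'||_L² = 27*sqrt(35)/280.
Ratio ||u||_L² / ||u'||_L² = sqrt(3)/4.
Sharp Poincaré constant on H^1_0(0, 3/2) is C_P = L/π = 3/(2*π), achieved by sin(2*π/3·x).
A polynomial bump cannot attain the sharp Poincaré constant (only the first sine eigenfunction does), so the ratio is strictly less than C_P, consistent with ||u||_L² ≤ C_P ||u'||_L².


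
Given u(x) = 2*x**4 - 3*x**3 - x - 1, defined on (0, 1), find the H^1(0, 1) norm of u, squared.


||u||_{H^1}^2 = 2564/315

The H^1 norm (squared) on an interval (0, L) is
  ||u||_{H^1}^2 = ∫_0^L u(x)^2 dx + ∫_0^L u'(x)^2 dx.
Compute u'(x) = 8*x**3 - 9*x**2 - 1.
Then u(x)^2 = 4*x**8 - 12*x**7 + 9*x**6 - 4*x**5 + 2*x**4 + 6*x**3 + x**2 + 2*x + 1 and u'(x)^2 = 64*x**6 - 144*x**5 + 81*x**4 - 16*x**3 + 18*x**2 + 1.
Integrate each monomial from 0 to 1 using ∫_0^1 c·x^n dx = c·1^(n+1)/(n+1):
  ∫_0^1 u(x)^2 dx = ∫_0^1 (4*x^8 - 12*x^7 + 9*x^6 - 4*x^5 + 2*x^4 + 6*x^3 + x^2 + 2*x + 1) dx. Term by term:
    ∫_0^1 4*x^8 dx = 4/9;  ∫_0^1 -12*x^7 dx = -3/2;  ∫_0^1 9*x^6 dx = 9/7;
    ∫_0^1 -4*x^5 dx = -2/3;  ∫_0^1 2*x^4 dx = 2/5;  ∫_0^1 6*x^3 dx = 3/2;
    ∫_0^1 x^2 dx = 1/3;  ∫_0^1 2*x dx = 1;  ∫_0^1 1 dx = 1.
  Sum: 4/9 − 3/2 + 9/7 − 2/3 + 2/5 + 3/2 + 1/3 + 1 + 1 = 1196/315.
  ∫_0^1 u'(x)^2 dx = ∫_0^1 (64*x^6 - 144*x^5 + 81*x^4 - 16*x^3 + 18*x^2 + 1) dx. Term by term:
    ∫_0^1 64*x^6 dx = 64/7;  ∫_0^1 -144*x^5 dx = -24;  ∫_0^1 81*x^4 dx = 81/5;
    ∫_0^1 -16*x^3 dx = -4;  ∫_0^1 18*x^2 dx = 6;  ∫_0^1 1 dx = 1.
  Sum: 64/7 − 24 + 81/5 − 4 + 6 + 1 = 152/35.
Adding: ||u||_{H^1}^2 = 1196/315 + 152/35 = 2564/315.


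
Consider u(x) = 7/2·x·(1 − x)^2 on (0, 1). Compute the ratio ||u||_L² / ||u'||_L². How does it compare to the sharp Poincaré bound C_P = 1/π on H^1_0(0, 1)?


||u||_L² / ||u'||_L² = sqrt(14)/14 < C_P = 1/π.

u(x) = 7/2·x·(1 − x)^2, so u'(x) = 21*x^2/2 - 14*x + 7/2.
u(x) = 7/2·x·(1 − x)^2 vanishes at x = 0 and x = 1, so u ∈ H^1_0(0, 1). Differentiate via the product rule and integrate the resulting polynomials term by term.
  ∫_0^1 u² dx = ∫_0^1 (49*x^6/4 - 49*x^5 + 147*x^4/2 - 49*x^3 + 49*x^2/4) dx. Term by term:
    ∫_0^1 49*x^6/4 dx = 7/4;  ∫_0^1 -49*x^5 dx = -49/6;  ∫_0^1 147*x^4/2 dx = 147/10;
    ∫_0^1 -49*x^3 dx = -49/4;  ∫_0^1 49*x^2/4 dx = 49/12.
  Sum: 7/4 − 49/6 + 147/10 − 49/4 + 49/12 = 7/60.
  ∫_0^1 (u')² dx = ∫_0^1 (441*x^4/4 - 294*x^3 + 539*x^2/2 - 98*x + 49/4) dx. Term by term:
    ∫_0^1 441*x^4/4 dx = 441/20;  ∫_0^1 -294*x^3 dx = -147/2;  ∫_0^1 539*x^2/2 dx = 539/6;
    ∫_0^1 -98*x dx = -49;  ∫_0^1 49/4 dx = 49/4.
  Sum: 441/20 − 147/2 + 539/6 − 49 + 49/4 = 49/30.
∫_0^1 u² dx = 7/60, so ||u||_L² = sqrt(105)/30.
∫_0^1 (u')² dx = 49/30, so ||u'||_L² = 7*sqrt(30)/30.
Ratio ||u||_L² / ||u'||_L² = sqrt(14)/14.
Sharp Poincaré constant on H^1_0(0, 1) is C_P = L/π = 1/π, achieved by sin(π·x).
A polynomial bump cannot attain the sharp Poincaré constant (only the first sine eigenfunction does), so the ratio is strictly less than C_P, consistent with ||u||_L² ≤ C_P ||u'||_L².


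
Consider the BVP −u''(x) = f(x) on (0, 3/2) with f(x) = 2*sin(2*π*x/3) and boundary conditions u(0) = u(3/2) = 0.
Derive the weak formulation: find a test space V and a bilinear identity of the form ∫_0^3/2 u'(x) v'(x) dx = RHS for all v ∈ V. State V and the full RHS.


V = H^1_0(0, 3/2) (so v(0) = v(3/2) = 0); weak form: ∫_0^3/2 u'v' dx = ∫_0^3/2 (2*sin(2*π*x/3)) v dx for all v ∈ V.

Multiply both sides by a test function v and integrate from 0 to 3/2:
  ∫_0^3/2 −u''(x) v(x) dx = ∫_0^3/2 f(x) v(x) dx.
Integrate the LHS by parts once:
  ∫_0^3/2 −u'' v dx = −[u'(x) v(x)]_0^3/2 + ∫_0^3/2 u'(x) v'(x) dx.
Thus ∫_0^3/2 u'(x) v'(x) dx = ∫_0^3/2 f(x) v(x) dx + [u'(x) v(x)]_0^3/2.
Choose V so that boundary terms are either known or forced to vanish.
u is Dirichlet: u(0) = u(3/2) = 0. Let V = H^1_0(0, 3/2); then v(0) = v(3/2) = 0, and [u' v]_0^3/2 = 0.
Weak formulation: find u (satisfying any essential BC) such that ∫_0^3/2 u'(x) v'(x) dx = ∫_0^3/2 f v dx for all v ∈ V.
Substituting f(x) = 2*sin(2*π*x/3), the right-hand side is ∫_0^3/2 (2*sin(2*π*x/3)) v dx.


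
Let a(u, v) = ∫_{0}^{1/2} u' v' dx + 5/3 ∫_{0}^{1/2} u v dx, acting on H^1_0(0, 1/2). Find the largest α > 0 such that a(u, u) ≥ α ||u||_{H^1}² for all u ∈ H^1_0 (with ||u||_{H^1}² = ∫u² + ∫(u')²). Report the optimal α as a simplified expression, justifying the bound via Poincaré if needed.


α = 1

Coercivity of a(·,·) on H^1_0(0, 1/2) means a(u, u) ≥ α ||u||_{H^1}² for every u ∈ H^1_0.
The interval has length L = 1/2, and Poincaré/coercivity depend only on L. Here a(u, u) = ∫(u')² + (5/3)·∫u².
Here c = 5/3 ≥ 1, so a(u,u) = ∫(u')² + c∫u² ≥ ∫(u')² + ∫u² = ||u||_{H^1}², i.e. α = 1 works. No larger α is possible: a(u,u) ≥ α||u||_{H^1}² means (1−α)∫(u')² ≥ (α−c)∫u², and for the modes u_n = sin(nπ(x−x₀)/L) (x₀ the left endpoint) one has ∫u_n²/∫(u_n')² = (L/(nπ))² → 0, so a(u_n,u_n)/||u_n||_{H^1}² → 1. Hence the optimal constant is α = 1.
Therefore α = 1.


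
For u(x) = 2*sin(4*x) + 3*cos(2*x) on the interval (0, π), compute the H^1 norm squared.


||u||_{H^1(0,π)}^2 = 113*π/2

u'(x) = -6*sin(2*x) + 8*cos(4*x).
Expand u² and (u')² and integrate term by term on (0, π), using: for integers n ≥ 1, ∫_0^π sin²(nx) dx = ∫_0^π cos²(nx) dx = π/2; for n ≠ n', ∫_0^π sin(nx)sin(n'x) dx = ∫_0^π cos(nx)cos(n'x) dx = 0; and by product-to-sum, ∫_0^π sin(nx)cos(n'x) dx = ½∫_0^π [sin((n+n')x) + sin((n−n')x)] dx, which is 0 when n+n' is even and 2n/(n²−n'²) when n+n' is odd (it need not vanish on (0, π)).
  u² squared terms: (2)²·∫sin(4x)² dx = 4·π/2 = 2*π;  (3)²·∫cos(2x)² dx = 9·π/2 = 9*π/2.
  u² cross terms: 2·(2)·(3)·∫sin(4x)·cos(2x) dx = 12·(0) = 0.
  So ∫_0^π u² dx = 2*π + 9*π/2 + 0 = 13*π/2.
  (u')² squared terms: (-6)²·∫sin(2x)² dx = 36·π/2 = 18*π;  (8)²·∫cos(4x)² dx = 64·π/2 = 32*π.
  (u')² cross terms: 2·(-6)·(8)·∫sin(2x)·cos(4x) dx = -96·(0) = 0.
  So ∫_0^π (u')² dx = 18*π + 32*π + 0 = 50*π.
||u||_{H^1}^2 = (13*π/2) + (50*π) = 113*π/2.
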